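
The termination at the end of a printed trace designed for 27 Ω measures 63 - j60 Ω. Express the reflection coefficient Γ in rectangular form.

Γ = (Z_L − Z_0)/(Z_L + Z_0) = (36 − j60)/(90 − j60)

Γ ≈ 0.585 − j0.277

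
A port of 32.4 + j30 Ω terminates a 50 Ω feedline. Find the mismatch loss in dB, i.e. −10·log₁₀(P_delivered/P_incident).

Γ = (-17.6 + j30)/(82.4 + j30), |Γ| = 0.397
|Γ|² = 0.157, so P_del/P_inc = 1 − |Γ|² = 0.843
ML = −10·log₁₀(1 − |Γ|²)

mismatch loss ≈ 0.743 dB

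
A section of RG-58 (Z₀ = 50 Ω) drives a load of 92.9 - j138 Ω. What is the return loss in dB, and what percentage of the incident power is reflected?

Γ = (42.9 − j138)/(142.9 − j138), |Γ| = 0.727
RL = −20·log₁₀(0.727) = 2.76 dB
P_refl/P_inc = |Γ|² = 0.529

RL ≈ 2.76 dB; 52.9% of incident power reflected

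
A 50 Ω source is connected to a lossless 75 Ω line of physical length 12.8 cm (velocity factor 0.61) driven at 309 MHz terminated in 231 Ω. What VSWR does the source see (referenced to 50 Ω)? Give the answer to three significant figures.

λ = v/f = 0.61·c / 309 MHz = 0.592 m
βl = 2π·l/λ = 2π × 0.216 = 77.8°
tan(βl) = 4.63
Z_in = Z_0·(Z_L + jZ_0·tanβl)/(Z_0 + jZ_L·tanβl) = 25.4 − j14.4 Ω
Γ_s = (Z_in − Z_s)/(Z_in + Z_s) = (-24.6 − j14.4)/(75.4 − j14.4), |Γ_s| = 0.372
VSWR = (1 + |Γ_s|)/(1 − |Γ_s|)

VSWR ≈ 2.19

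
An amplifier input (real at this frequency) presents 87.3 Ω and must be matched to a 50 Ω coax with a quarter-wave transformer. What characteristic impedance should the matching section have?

Z_qwt = √(Z_0·R_L) = √(50 × 87.3) = √4365

Z_qwt ≈ 66.1 Ω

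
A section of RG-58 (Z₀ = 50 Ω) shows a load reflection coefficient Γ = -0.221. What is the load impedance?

Z_L = Z_0·(1 + Γ)/(1 − Γ) = 50·(0.779)/(1.22)

Z_L ≈ 31.9 Ω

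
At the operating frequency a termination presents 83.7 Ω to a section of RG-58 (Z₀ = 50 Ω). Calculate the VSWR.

VSWR ≈ 1.67

Γ = (83.7 − 50)/(83.7 + 50) = 0.252
VSWR = (1 + 0.252)/(1 − 0.252)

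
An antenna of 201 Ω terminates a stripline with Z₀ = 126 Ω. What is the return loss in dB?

RL ≈ 12.8 dB

Γ = (201 − 126)/(201 + 126) = 0.229
RL = −20·log₁₀|Γ| = −20·log₁₀(0.229)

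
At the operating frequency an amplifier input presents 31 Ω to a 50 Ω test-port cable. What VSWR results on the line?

For a purely resistive load, VSWR = R_L/Z_0 or Z_0/R_L (whichever > 1) = 50/31

VSWR ≈ 1.61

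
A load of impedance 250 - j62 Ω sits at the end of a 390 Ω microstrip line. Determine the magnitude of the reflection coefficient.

|Γ| ≈ 0.238

Γ = (Z_L − Z_0)/(Z_L + Z_0) = (-140 − j62)/(640 − j62)
|Γ| = 153/643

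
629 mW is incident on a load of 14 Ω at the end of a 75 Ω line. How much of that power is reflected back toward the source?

P_reflected ≈ 295 mW

Γ = (14 − 75)/(14 + 75) = -0.685
|Γ|² = 0.47
P_refl = |Γ|²·P_inc = 295 mW, P_del = (1 − |Γ|²)·P_inc = 334 mW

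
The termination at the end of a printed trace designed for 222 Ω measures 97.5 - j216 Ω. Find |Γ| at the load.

|Γ| ≈ 0.646

Γ = (Z_L − Z_0)/(Z_L + Z_0) = (-124.5 − j216)/(319.5 − j216)
|Γ| = 249/386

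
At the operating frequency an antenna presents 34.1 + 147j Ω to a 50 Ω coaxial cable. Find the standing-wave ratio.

VSWR ≈ 14.8

Γ = (Z_L − Z_0)/(Z_L + Z_0) = (-15.9 + j147)/(84.1 + j147)
|Γ| = 148/169 = 0.873
VSWR = (1 + |Γ|)/(1 − |Γ|) = 1.87/0.127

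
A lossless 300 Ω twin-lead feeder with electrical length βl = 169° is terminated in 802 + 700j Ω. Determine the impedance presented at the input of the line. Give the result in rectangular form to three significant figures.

tan(βl) = tan(169°) = -0.194
Z_in = Z_0·(Z_L + jZ_0·tanβl)/(Z_0 + jZ_L·tanβl)
     = 300·(802 + j642)/(436 − j156)

Z_in ≈ 349 + j566 Ω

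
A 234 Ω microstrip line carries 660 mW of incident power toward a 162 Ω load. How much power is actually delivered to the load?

Γ = (162 − 234)/(162 + 234) = -0.182
|Γ|² = 0.0331
P_refl = |Γ|²·P_inc = 21.8 mW, P_del = (1 − |Γ|²)·P_inc = 638 mW

P_delivered ≈ 638 mW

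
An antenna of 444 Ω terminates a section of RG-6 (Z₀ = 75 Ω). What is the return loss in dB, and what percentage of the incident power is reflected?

Γ = (444 − 75)/(444 + 75) = 0.711
RL = −20·log₁₀(0.711) = 2.96 dB
P_refl/P_inc = |Γ|² = 0.505

RL ≈ 2.96 dB; 50.5% of incident power reflected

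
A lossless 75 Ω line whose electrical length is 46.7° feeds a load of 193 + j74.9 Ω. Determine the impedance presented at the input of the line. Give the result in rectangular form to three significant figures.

Z_in ≈ 55 − j71.9 Ω

tan(βl) = tan(46.7°) = 1.06
Z_in = Z_0·(Z_L + jZ_0·tanβl)/(Z_0 + jZ_L·tanβl)
     = 75·(193 + j154)/(-4.48 + j205)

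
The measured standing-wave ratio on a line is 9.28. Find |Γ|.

|Γ| ≈ 0.805

|Γ| = (S − 1)/(S + 1) = (9.28 − 1)/(9.28 + 1) = 8.28/10.3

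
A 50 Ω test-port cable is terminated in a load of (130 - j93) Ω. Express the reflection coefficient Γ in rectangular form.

Γ = (Z_L − Z_0)/(Z_L + Z_0) = (80 − j93)/(180 − j93)

Γ ≈ 0.561 − j0.227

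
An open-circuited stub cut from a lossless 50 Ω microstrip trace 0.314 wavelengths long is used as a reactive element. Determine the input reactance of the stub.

βl = 2π × 0.314 = 113°
tan(βl) = -2.35
For an open-circuited stub, Z_in = −jZ_0·cot(βl) = −jZ_0/tan(βl)

X_in ≈ 21.3 Ω (inductive)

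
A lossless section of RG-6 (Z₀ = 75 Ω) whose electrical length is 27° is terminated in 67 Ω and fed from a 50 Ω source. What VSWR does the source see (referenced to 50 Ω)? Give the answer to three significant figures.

VSWR ≈ 1.42

tan(βl) = 0.51
Z_in = Z_0·(Z_L + jZ_0·tanβl)/(Z_0 + jZ_L·tanβl) = 69.9 + j6.39 Ω
Γ_s = (Z_in − Z_s)/(Z_in + Z_s) = (19.9 + j6.39)/(120 + j6.39), |Γ_s| = 0.174
VSWR = (1 + |Γ_s|)/(1 − |Γ_s|)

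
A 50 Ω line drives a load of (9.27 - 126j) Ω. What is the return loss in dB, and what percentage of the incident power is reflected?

Γ = (-40.73 − j126)/(59.27 − j126), |Γ| = 0.951
RL = −20·log₁₀(0.951) = 0.436 dB
P_refl/P_inc = |Γ|² = 0.904

RL ≈ 0.436 dB; 90.4% of incident power reflected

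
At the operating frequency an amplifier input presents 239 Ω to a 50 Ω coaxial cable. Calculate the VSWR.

Γ = (239 − 50)/(239 + 50) = 0.654
VSWR = (1 + 0.654)/(1 − 0.654)

VSWR ≈ 4.78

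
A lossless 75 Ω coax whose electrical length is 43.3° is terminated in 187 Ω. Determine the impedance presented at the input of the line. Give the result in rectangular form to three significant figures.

tan(βl) = tan(43.3°) = 0.942
Z_in = Z_0·(Z_L + jZ_0·tanβl)/(Z_0 + jZ_L·tanβl)
     = 75·(187 + j70.7)/(75 + j176)

Z_in ≈ 54.1 − j56.5 Ω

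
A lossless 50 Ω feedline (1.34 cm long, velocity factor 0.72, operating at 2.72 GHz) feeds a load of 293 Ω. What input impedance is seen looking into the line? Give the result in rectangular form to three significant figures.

λ = v/f = 0.72·c / 2.72 GHz = 0.0794 m
βl = 2π·l/λ = 2π × 0.169 = 60.7°
tan(βl) = tan(60.7°) = 1.79
Z_in = Z_0·(Z_L + jZ_0·tanβl)/(Z_0 + jZ_L·tanβl)
     = 50·(293 + j89.3)/(50 + j523)

Z_in ≈ 11.1 − j26.9 Ω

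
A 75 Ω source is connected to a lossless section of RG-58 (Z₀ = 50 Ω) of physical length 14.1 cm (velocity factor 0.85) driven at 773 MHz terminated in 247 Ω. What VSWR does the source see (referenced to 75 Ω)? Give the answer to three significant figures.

VSWR ≈ 4.12

λ = v/f = 0.85·c / 773 MHz = 0.33 m
βl = 2π·l/λ = 2π × 0.427 = 154°
tan(βl) = -0.49
Z_in = Z_0·(Z_L + jZ_0·tanβl)/(Z_0 + jZ_L·tanβl) = 44.6 + j83.5 Ω
Γ_s = (Z_in − Z_s)/(Z_in + Z_s) = (-30.4 + j83.5)/(120 + j83.5), |Γ_s| = 0.609
VSWR = (1 + |Γ_s|)/(1 − |Γ_s|)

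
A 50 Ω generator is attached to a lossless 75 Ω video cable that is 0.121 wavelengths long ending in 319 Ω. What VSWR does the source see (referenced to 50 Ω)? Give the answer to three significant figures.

VSWR ≈ 4.74

βl = 2π × 0.121 = 43.6°
tan(βl) = 0.951
Z_in = Z_0·(Z_L + jZ_0·tanβl)/(Z_0 + jZ_L·tanβl) = 35 − j70.2 Ω
Γ_s = (Z_in − Z_s)/(Z_in + Z_s) = (-15 − j70.2)/(85 − j70.2), |Γ_s| = 0.651
VSWR = (1 + |Γ_s|)/(1 − |Γ_s|)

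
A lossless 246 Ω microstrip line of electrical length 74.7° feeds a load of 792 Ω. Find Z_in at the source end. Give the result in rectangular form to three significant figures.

Z_in ≈ 81.5 − j60.4 Ω

tan(βl) = tan(74.7°) = 3.66
Z_in = Z_0·(Z_L + jZ_0·tanβl)/(Z_0 + jZ_L·tanβl)
     = 246·(792 + j899)/(246 + j2900)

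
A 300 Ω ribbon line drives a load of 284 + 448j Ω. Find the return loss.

Γ = (-16 + j448)/(584 + j448), |Γ| = 0.609
RL = −20·log₁₀|Γ| = −20·log₁₀(0.609)

RL ≈ 4.31 dB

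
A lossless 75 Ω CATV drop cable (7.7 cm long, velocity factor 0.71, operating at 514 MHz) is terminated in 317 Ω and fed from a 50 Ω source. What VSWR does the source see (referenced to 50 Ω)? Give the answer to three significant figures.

λ = v/f = 0.71·c / 514 MHz = 0.414 m
βl = 2π·l/λ = 2π × 0.186 = 66.9°
tan(βl) = 2.34
Z_in = Z_0·(Z_L + jZ_0·tanβl)/(Z_0 + jZ_L·tanβl) = 20.8 − j29.9 Ω
Γ_s = (Z_in − Z_s)/(Z_in + Z_s) = (-29.2 − j29.9)/(70.8 − j29.9), |Γ_s| = 0.544
VSWR = (1 + |Γ_s|)/(1 − |Γ_s|)

VSWR ≈ 3.39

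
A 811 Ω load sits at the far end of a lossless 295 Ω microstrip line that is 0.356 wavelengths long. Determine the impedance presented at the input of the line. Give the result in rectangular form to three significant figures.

βl = 2π × 0.356 = 128°
tan(βl) = tan(128°) = -1.27
Z_in = Z_0·(Z_L + jZ_0·tanβl)/(Z_0 + jZ_L·tanβl)
     = 295·(811 − j375)/(295 − j1030)

Z_in ≈ 160 + j186 Ω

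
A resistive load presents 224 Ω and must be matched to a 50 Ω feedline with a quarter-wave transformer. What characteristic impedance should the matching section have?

Z_qwt = √(Z_0·R_L) = √(50 × 224) = √11200

Z_qwt ≈ 106 Ω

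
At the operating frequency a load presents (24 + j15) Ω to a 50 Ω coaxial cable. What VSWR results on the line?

Γ = (Z_L − Z_0)/(Z_L + Z_0) = (-26 + j15)/(74 + j15)
|Γ| = 30/75.5 = 0.398
VSWR = (1 + |Γ|)/(1 − |Γ|) = 1.4/0.602

VSWR ≈ 2.32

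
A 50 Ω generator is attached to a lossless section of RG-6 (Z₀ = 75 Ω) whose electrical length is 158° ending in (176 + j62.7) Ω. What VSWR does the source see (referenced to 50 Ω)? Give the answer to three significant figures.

tan(βl) = -0.404
Z_in = Z_0·(Z_L + jZ_0·tanβl)/(Z_0 + jZ_L·tanβl) = 76.1 + j78.2 Ω
Γ_s = (Z_in − Z_s)/(Z_in + Z_s) = (26.1 + j78.2)/(126 + j78.2), |Γ_s| = 0.555
VSWR = (1 + |Γ_s|)/(1 − |Γ_s|)

VSWR ≈ 3.5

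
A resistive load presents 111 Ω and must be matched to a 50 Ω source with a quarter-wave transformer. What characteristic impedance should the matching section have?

Z_qwt ≈ 74.5 Ω

Z_qwt = √(Z_0·R_L) = √(50 × 111) = √5550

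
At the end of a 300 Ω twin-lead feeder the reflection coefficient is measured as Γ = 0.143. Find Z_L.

Z_L ≈ 400 Ω

Z_L = Z_0·(1 + Γ)/(1 − Γ) = 300·(1.14)/(0.857)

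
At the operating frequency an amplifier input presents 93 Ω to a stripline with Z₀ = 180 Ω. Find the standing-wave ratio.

VSWR ≈ 1.94

For a purely resistive load, VSWR = R_L/Z_0 or Z_0/R_L (whichever > 1) = 180/93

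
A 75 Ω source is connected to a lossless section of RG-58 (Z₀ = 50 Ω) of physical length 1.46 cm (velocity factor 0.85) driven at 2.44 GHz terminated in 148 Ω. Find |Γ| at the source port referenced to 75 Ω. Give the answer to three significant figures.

λ = v/f = 0.85·c / 2.44 GHz = 0.105 m
βl = 2π·l/λ = 2π × 0.14 = 50.3°
tan(βl) = 1.2
Z_in = Z_0·(Z_L + jZ_0·tanβl)/(Z_0 + jZ_L·tanβl) = 26.5 − j34.1 Ω
Γ_s = (Z_in − Z_s)/(Z_in + Z_s) = (-48.5 − j34.1)/(101 − j34.1), |Γ_s| = 0.554

|Γ| ≈ 0.554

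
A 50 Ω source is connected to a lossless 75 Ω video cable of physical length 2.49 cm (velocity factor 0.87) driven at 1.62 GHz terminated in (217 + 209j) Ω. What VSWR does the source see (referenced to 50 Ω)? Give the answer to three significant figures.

λ = v/f = 0.87·c / 1.62 GHz = 0.161 m
βl = 2π·l/λ = 2π × 0.155 = 55.6°
tan(βl) = 1.46
Z_in = Z_0·(Z_L + jZ_0·tanβl)/(Z_0 + jZ_L·tanβl) = 24.9 − j69.4 Ω
Γ_s = (Z_in − Z_s)/(Z_in + Z_s) = (-25.1 − j69.4)/(74.9 − j69.4), |Γ_s| = 0.723
VSWR = (1 + |Γ_s|)/(1 − |Γ_s|)

VSWR ≈ 6.21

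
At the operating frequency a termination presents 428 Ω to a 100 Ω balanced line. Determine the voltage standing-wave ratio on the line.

Γ = (428 − 100)/(428 + 100) = 0.621
VSWR = (1 + 0.621)/(1 − 0.621)

VSWR ≈ 4.28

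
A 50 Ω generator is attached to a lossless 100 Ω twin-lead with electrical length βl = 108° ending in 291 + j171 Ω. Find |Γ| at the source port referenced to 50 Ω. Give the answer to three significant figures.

tan(βl) = -3.08
Z_in = Z_0·(Z_L + jZ_0·tanβl)/(Z_0 + jZ_L·tanβl) = 25.5 + j14.6 Ω
Γ_s = (Z_in − Z_s)/(Z_in + Z_s) = (-24.5 + j14.6)/(75.5 + j14.6), |Γ_s| = 0.371

|Γ| ≈ 0.371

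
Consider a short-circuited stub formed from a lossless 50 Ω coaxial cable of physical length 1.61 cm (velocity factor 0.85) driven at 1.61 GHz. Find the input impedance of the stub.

Z_in ≈ +j37.1 Ω

λ = v/f = 0.85·c / 1.61 GHz = 0.158 m
βl = 2π·l/λ = 2π × 0.102 = 36.6°
tan(βl) = 0.743
For a short-circuited stub, Z_in = jZ_0·tan(βl)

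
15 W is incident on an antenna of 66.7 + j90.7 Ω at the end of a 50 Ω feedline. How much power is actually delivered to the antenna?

|Γ| = |(16.7 + j90.7)/(116.7 + j90.7)| = 0.624
|Γ|² = 0.389
P_refl = |Γ|²·P_inc = 5.84 W, P_del = (1 − |Γ|²)·P_inc = 9.16 W

P_delivered ≈ 9.16 W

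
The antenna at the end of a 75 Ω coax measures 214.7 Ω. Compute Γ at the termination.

Γ = 0.482

Γ = (Z_L − Z_0)/(Z_L + Z_0) = (214.7 − 75)/(214.7 + 75) = 139.7/289.7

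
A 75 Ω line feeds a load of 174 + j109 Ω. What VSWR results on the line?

Γ = (Z_L − Z_0)/(Z_L + Z_0) = (99 + j109)/(249 + j109)
|Γ| = 147/272 = 0.542
VSWR = (1 + |Γ|)/(1 − |Γ|) = 1.54/0.458

VSWR ≈ 3.36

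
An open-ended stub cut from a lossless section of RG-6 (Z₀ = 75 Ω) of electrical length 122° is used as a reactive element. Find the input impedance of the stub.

Z_in ≈ +j46.9 Ω

tan(βl) = -1.6
For an open-ended stub, Z_in = −jZ_0·cot(βl) = −jZ_0/tan(βl)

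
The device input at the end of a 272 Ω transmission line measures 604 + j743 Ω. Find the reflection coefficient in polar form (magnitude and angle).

Γ ≈ 0.708 ∠ 25.6°

Γ = (Z_L − Z_0)/(Z_L + Z_0) = (332 + j743)/(876 + j743)
|Γ| = 814/1150 = 0.708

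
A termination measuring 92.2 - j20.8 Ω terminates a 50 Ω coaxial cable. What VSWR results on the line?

Γ = (Z_L − Z_0)/(Z_L + Z_0) = (42.2 − j20.8)/(142.2 − j20.8)
|Γ| = 47/144 = 0.327
VSWR = (1 + |Γ|)/(1 − |Γ|) = 1.33/0.673

VSWR ≈ 1.97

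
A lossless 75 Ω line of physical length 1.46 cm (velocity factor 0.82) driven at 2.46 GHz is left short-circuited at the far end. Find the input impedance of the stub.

Z_in ≈ +j98 Ω

λ = v/f = 0.82·c / 2.46 GHz = 0.1 m
βl = 2π·l/λ = 2π × 0.146 = 52.6°
tan(βl) = 1.31
For a short-circuited stub, Z_in = jZ_0·tan(βl)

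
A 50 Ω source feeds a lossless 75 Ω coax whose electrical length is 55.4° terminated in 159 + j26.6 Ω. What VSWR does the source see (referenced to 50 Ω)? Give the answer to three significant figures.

VSWR ≈ 2.32

tan(βl) = 1.45
Z_in = Z_0·(Z_L + jZ_0·tanβl)/(Z_0 + jZ_L·tanβl) = 50.9 − j43.7 Ω
Γ_s = (Z_in − Z_s)/(Z_in + Z_s) = (0.94 − j43.7)/(101 − j43.7), |Γ_s| = 0.397
VSWR = (1 + |Γ_s|)/(1 − |Γ_s|)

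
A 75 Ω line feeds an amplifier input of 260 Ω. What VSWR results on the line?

Γ = (260 − 75)/(260 + 75) = 0.552
VSWR = (1 + 0.552)/(1 − 0.552)

VSWR ≈ 3.47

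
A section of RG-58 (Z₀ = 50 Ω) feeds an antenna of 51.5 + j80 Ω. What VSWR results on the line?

VSWR ≈ 4.25

Γ = (Z_L − Z_0)/(Z_L + Z_0) = (1.5 + j80)/(101.5 + j80)
|Γ| = 80/129 = 0.619
VSWR = (1 + |Γ|)/(1 − |Γ|) = 1.62/0.381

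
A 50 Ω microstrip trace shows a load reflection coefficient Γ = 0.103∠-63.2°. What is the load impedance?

Z_L = Z_0·(1 + Γ)/(1 − Γ) = 50·(1.05 − j0.0919)/(0.954 + j0.0919)

Z_L ≈ 53.9 − j10 Ω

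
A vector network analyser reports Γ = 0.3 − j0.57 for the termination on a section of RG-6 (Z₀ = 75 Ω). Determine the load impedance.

Z_L ≈ 53.9 − j105 Ω

Z_L = Z_0·(1 + Γ)/(1 − Γ) = 75·(1.3 − j0.57)/(0.7 + j0.57)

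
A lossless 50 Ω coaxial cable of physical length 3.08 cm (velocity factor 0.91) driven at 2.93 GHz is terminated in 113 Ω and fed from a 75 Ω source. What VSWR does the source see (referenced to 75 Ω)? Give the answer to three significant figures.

λ = v/f = 0.91·c / 2.93 GHz = 0.0932 m
βl = 2π·l/λ = 2π × 0.331 = 119°
tan(βl) = -1.8
Z_in = Z_0·(Z_L + jZ_0·tanβl)/(Z_0 + jZ_L·tanβl) = 27.3 + j21 Ω
Γ_s = (Z_in − Z_s)/(Z_in + Z_s) = (-47.7 + j21)/(102 + j21), |Γ_s| = 0.499
VSWR = (1 + |Γ_s|)/(1 − |Γ_s|)

VSWR ≈ 3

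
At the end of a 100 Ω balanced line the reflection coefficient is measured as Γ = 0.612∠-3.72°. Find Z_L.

Z_L ≈ 408 − j51.9 Ω

Z_L = Z_0·(1 + Γ)/(1 − Γ) = 100·(1.61 − j0.0397)/(0.389 + j0.0397)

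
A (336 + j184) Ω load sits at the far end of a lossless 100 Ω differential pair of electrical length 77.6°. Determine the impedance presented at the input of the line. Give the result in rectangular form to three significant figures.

Z_in ≈ 25.3 − j34.2 Ω

tan(βl) = tan(77.6°) = 4.55
Z_in = Z_0·(Z_L + jZ_0·tanβl)/(Z_0 + jZ_L·tanβl)
     = 100·(336 + j639)/(-737 + j1530)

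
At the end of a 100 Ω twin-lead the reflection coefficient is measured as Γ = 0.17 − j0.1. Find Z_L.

Z_L = Z_0·(1 + Γ)/(1 − Γ) = 100·(1.17 − j0.1)/(0.83 + j0.1)

Z_L ≈ 138 − j28.6 Ω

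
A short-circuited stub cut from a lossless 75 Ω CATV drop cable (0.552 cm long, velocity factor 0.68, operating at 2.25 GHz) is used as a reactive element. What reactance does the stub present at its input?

X_in ≈ 30.2 Ω (inductive)

λ = v/f = 0.68·c / 2.25 GHz = 0.0907 m
βl = 2π·l/λ = 2π × 0.0609 = 21.9°
tan(βl) = 0.402
For a short-circuited stub, Z_in = jZ_0·tan(βl)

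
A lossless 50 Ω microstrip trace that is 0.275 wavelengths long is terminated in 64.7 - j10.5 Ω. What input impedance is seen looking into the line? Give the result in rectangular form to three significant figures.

βl = 2π × 0.275 = 99°
tan(βl) = tan(99°) = -6.31
Z_in = Z_0·(Z_L + jZ_0·tanβl)/(Z_0 + jZ_L·tanβl)
     = 50·(64.7 − j326)/(-16.3 − j408)

Z_in ≈ 39.5 + j9.5 Ω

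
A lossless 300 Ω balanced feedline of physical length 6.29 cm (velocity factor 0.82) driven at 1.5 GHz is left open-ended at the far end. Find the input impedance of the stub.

Z_in ≈ +j334 Ω

λ = v/f = 0.82·c / 1.5 GHz = 0.164 m
βl = 2π·l/λ = 2π × 0.384 = 138°
tan(βl) = -0.898
For an open-ended stub, Z_in = −jZ_0·cot(βl) = −jZ_0/tan(βl)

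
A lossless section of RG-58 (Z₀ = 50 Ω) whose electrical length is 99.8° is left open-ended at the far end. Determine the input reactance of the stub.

tan(βl) = -5.79
For an open-ended stub, Z_in = −jZ_0·cot(βl) = −jZ_0/tan(βl)

X_in ≈ 8.64 Ω (inductive)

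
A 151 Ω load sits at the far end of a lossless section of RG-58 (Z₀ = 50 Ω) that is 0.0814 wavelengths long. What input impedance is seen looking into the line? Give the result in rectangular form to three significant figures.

βl = 2π × 0.0814 = 29.3°
tan(βl) = tan(29.3°) = 0.561
Z_in = Z_0·(Z_L + jZ_0·tanβl)/(Z_0 + jZ_L·tanβl)
     = 50·(151 + j28.1)/(50 + j84.8)

Z_in ≈ 51.3 − j58.8 Ω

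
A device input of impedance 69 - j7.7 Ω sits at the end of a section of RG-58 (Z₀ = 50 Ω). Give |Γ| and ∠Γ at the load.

Γ ≈ 0.172 ∠ -18.4°

Γ = (Z_L − Z_0)/(Z_L + Z_0) = (19 − j7.7)/(119 − j7.7)
|Γ| = 20.5/119 = 0.172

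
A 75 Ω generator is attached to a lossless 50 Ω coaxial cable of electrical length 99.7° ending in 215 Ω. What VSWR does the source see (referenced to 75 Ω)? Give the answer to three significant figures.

VSWR ≈ 6.35

tan(βl) = -5.85
Z_in = Z_0·(Z_L + jZ_0·tanβl)/(Z_0 + jZ_L·tanβl) = 11.9 + j8.07 Ω
Γ_s = (Z_in − Z_s)/(Z_in + Z_s) = (-63.1 + j8.07)/(86.9 + j8.07), |Γ_s| = 0.728
VSWR = (1 + |Γ_s|)/(1 − |Γ_s|)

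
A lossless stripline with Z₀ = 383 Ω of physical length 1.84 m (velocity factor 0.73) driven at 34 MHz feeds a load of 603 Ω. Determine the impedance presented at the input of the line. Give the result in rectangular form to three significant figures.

Z_in ≈ 251 + j51 Ω

λ = v/f = 0.73·c / 34 MHz = 6.44 m
βl = 2π·l/λ = 2π × 0.286 = 103°
tan(βl) = tan(103°) = -4.39
Z_in = Z_0·(Z_L + jZ_0·tanβl)/(Z_0 + jZ_L·tanβl)
     = 383·(603 − j1680)/(383 − j2650)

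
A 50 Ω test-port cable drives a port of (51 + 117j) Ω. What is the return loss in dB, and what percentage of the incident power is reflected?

Γ = (1 + j117)/(101 + j117), |Γ| = 0.757
RL = −20·log₁₀(0.757) = 2.42 dB
P_refl/P_inc = |Γ|² = 0.573

RL ≈ 2.42 dB; 57.3% of incident power reflected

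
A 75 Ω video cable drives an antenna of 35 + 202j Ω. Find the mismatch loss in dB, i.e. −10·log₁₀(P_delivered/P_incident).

Γ = (-40 + j202)/(110 + j202), |Γ| = 0.895
|Γ|² = 0.802, so P_del/P_inc = 1 − |Γ|² = 0.198
ML = −10·log₁₀(1 − |Γ|²)

mismatch loss ≈ 7.02 dB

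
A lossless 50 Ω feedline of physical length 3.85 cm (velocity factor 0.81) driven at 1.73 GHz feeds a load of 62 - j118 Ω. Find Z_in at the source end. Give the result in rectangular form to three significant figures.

Z_in ≈ 9.9 + j25.2 Ω

λ = v/f = 0.81·c / 1.73 GHz = 0.14 m
βl = 2π·l/λ = 2π × 0.274 = 98.7°
tan(βl) = tan(98.7°) = -6.55
Z_in = Z_0·(Z_L + jZ_0·tanβl)/(Z_0 + jZ_L·tanβl)
     = 50·(62 − j446)/(-723 − j406)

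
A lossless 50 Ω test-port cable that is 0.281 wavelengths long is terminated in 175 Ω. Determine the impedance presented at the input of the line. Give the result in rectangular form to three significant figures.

Z_in ≈ 14.8 + j9.03 Ω

βl = 2π × 0.281 = 101°
tan(βl) = tan(101°) = -5.07
Z_in = Z_0·(Z_L + jZ_0·tanβl)/(Z_0 + jZ_L·tanβl)
     = 50·(175 − j253)/(50 − j887)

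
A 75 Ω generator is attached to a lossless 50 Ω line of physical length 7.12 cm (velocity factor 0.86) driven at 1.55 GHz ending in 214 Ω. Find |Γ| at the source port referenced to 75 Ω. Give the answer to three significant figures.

|Γ| ≈ 0.563

λ = v/f = 0.86·c / 1.55 GHz = 0.166 m
βl = 2π·l/λ = 2π × 0.428 = 154°
tan(βl) = -0.488
Z_in = Z_0·(Z_L + jZ_0·tanβl)/(Z_0 + jZ_L·tanβl) = 49.4 + j78.8 Ω
Γ_s = (Z_in − Z_s)/(Z_in + Z_s) = (-25.6 + j78.8)/(124 + j78.8), |Γ_s| = 0.563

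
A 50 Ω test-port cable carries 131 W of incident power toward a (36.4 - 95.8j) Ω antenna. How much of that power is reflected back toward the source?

P_reflected ≈ 73.7 W

|Γ| = |(-13.6 − j95.8)/(86.4 − j95.8)| = 0.75
|Γ|² = 0.563
P_refl = |Γ|²·P_inc = 73.7 W, P_del = (1 − |Γ|²)·P_inc = 57.3 W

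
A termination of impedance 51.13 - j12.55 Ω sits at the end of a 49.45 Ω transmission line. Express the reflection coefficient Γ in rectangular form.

Γ = (Z_L − Z_0)/(Z_L + Z_0) = (1.68 − j12.55)/(100.6 − j12.55)

Γ ≈ 0.0318 − j0.121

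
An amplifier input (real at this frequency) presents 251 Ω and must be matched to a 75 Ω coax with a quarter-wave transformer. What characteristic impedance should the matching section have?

Z_qwt ≈ 137 Ω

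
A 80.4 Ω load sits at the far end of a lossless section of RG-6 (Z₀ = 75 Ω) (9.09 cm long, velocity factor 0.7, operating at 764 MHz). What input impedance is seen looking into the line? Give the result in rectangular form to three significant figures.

λ = v/f = 0.7·c / 764 MHz = 0.275 m
βl = 2π·l/λ = 2π × 0.331 = 119°
tan(βl) = tan(119°) = -1.8
Z_in = Z_0·(Z_L + jZ_0·tanβl)/(Z_0 + jZ_L·tanβl)
     = 75·(80.4 − j135)/(75 − j145)

Z_in ≈ 72.2 + j4.26 Ω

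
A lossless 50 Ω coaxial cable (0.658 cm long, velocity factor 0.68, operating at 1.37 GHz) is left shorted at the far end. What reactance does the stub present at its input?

X_in ≈ 14.3 Ω (inductive)

λ = v/f = 0.68·c / 1.37 GHz = 0.149 m
βl = 2π·l/λ = 2π × 0.0442 = 15.9°
tan(βl) = 0.285
For a shorted stub, Z_in = jZ_0·tan(βl)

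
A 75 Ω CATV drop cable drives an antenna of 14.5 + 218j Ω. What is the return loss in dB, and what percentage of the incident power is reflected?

Γ = (-60.5 + j218)/(89.5 + j218), |Γ| = 0.96
RL = −20·log₁₀(0.96) = 0.354 dB
P_refl/P_inc = |Γ|² = 0.922

RL ≈ 0.354 dB; 92.2% of incident power reflected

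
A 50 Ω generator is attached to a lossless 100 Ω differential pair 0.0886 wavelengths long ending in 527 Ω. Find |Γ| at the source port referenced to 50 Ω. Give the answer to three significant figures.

|Γ| ≈ 0.787

βl = 2π × 0.0886 = 31.9°
tan(βl) = 0.622
Z_in = Z_0·(Z_L + jZ_0·tanβl)/(Z_0 + jZ_L·tanβl) = 62.2 − j142 Ω
Γ_s = (Z_in − Z_s)/(Z_in + Z_s) = (12.2 − j142)/(112 − j142), |Γ_s| = 0.787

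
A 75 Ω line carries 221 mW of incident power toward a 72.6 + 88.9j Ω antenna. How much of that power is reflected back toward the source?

|Γ| = |(-2.4 + j88.9)/(147.6 + j88.9)| = 0.516
|Γ|² = 0.266
P_refl = |Γ|²·P_inc = 58.9 mW, P_del = (1 − |Γ|²)·P_inc = 162 mW

P_reflected ≈ 58.9 mW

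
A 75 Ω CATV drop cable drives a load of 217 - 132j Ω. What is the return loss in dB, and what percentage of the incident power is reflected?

RL ≈ 4.36 dB; 36.6% of incident power reflected

Γ = (142 − j132)/(292 − j132), |Γ| = 0.605
RL = −20·log₁₀(0.605) = 4.36 dB
P_refl/P_inc = |Γ|² = 0.366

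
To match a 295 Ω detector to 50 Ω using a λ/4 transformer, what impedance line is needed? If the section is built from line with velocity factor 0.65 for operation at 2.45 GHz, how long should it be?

Z_qwt ≈ 121 Ω; length ≈ 1.99 cm

Z_qwt = √(Z_0·R_L) = √(50 × 295) = √14750
λ = 0.65·c/f = 0.0796 m, so l = λ/4 = 0.0199 m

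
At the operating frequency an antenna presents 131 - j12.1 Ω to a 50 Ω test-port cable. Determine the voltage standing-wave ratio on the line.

Γ = (Z_L − Z_0)/(Z_L + Z_0) = (81 − j12.1)/(181 − j12.1)
|Γ| = 81.9/181 = 0.451
VSWR = (1 + |Γ|)/(1 − |Γ|) = 1.45/0.549

VSWR ≈ 2.65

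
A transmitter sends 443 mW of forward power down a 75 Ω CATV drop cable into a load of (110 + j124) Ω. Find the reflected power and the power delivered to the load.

P_reflected ≈ 148 mW; P_delivered ≈ 295 mW

|Γ| = |(35 + j124)/(185 + j124)| = 0.579
|Γ|² = 0.335
P_refl = |Γ|²·P_inc = 148 mW, P_del = (1 − |Γ|²)·P_inc = 295 mW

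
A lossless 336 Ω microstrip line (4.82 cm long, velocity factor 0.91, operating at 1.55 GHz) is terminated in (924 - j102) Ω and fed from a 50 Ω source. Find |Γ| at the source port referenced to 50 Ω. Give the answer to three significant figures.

|Γ| ≈ 0.512

λ = v/f = 0.91·c / 1.55 GHz = 0.176 m
βl = 2π·l/λ = 2π × 0.274 = 98.5°
tan(βl) = -6.68
Z_in = Z_0·(Z_L + jZ_0·tanβl)/(Z_0 + jZ_L·tanβl) = 125 + j57.3 Ω
Γ_s = (Z_in − Z_s)/(Z_in + Z_s) = (74.5 + j57.3)/(175 + j57.3), |Γ_s| = 0.512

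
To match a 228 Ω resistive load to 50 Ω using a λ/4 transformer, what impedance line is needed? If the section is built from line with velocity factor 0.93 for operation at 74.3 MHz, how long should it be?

Z_qwt ≈ 107 Ω; length ≈ 93.9 cm

Z_qwt = √(Z_0·R_L) = √(50 × 228) = √11400
λ = 0.93·c/f = 3.76 m, so l = λ/4 = 0.939 m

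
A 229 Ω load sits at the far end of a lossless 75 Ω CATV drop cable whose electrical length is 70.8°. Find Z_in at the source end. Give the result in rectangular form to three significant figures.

Z_in ≈ 27.2 − j23 Ω

tan(βl) = tan(70.8°) = 2.87
Z_in = Z_0·(Z_L + jZ_0·tanβl)/(Z_0 + jZ_L·tanβl)
     = 75·(229 + j215)/(75 + j658)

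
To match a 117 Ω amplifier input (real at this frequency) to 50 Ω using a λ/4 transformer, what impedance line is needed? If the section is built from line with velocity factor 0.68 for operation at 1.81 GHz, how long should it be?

Z_qwt ≈ 76.5 Ω; length ≈ 2.82 cm

Z_qwt = √(Z_0·R_L) = √(50 × 117) = √5850
λ = 0.68·c/f = 0.113 m, so l = λ/4 = 0.0282 m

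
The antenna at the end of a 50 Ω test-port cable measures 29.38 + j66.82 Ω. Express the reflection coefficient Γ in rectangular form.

Γ ≈ 0.263 + j0.621

Γ = (Z_L − Z_0)/(Z_L + Z_0) = (-20.62 + j66.82)/(79.38 + j66.82)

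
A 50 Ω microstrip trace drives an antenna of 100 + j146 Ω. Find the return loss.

RL ≈ 2.65 dB

Γ = (50 + j146)/(150 + j146), |Γ| = 0.737
RL = −20·log₁₀|Γ| = −20·log₁₀(0.737)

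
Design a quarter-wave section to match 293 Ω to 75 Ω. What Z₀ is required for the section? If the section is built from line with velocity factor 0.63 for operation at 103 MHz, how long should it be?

Z_qwt ≈ 148 Ω; length ≈ 45.9 cm

Z_qwt = √(Z_0·R_L) = √(75 × 293) = √21980
λ = 0.63·c/f = 1.83 m, so l = λ/4 = 0.459 m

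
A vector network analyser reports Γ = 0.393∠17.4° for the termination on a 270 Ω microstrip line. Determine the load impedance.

Z_L = Z_0·(1 + Γ)/(1 − Γ) = 270·(1.38 + j0.118)/(0.625 − j0.118)

Z_L ≈ 565 + j157 Ω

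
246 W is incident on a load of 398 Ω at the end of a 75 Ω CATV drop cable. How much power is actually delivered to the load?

Γ = (398 − 75)/(398 + 75) = 0.683
|Γ|² = 0.466
P_refl = |Γ|²·P_inc = 115 W, P_del = (1 − |Γ|²)·P_inc = 131 W

P_delivered ≈ 131 W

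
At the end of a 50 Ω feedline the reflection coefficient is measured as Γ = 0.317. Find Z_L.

Z_L = Z_0·(1 + Γ)/(1 − Γ) = 50·(1.32)/(0.683)

Z_L ≈ 96.4 Ω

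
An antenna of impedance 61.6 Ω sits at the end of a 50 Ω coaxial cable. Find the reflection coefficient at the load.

Γ = (Z_L − Z_0)/(Z_L + Z_0) = (61.6 − 50)/(61.6 + 50) = 11.6/111.6

Γ = 0.104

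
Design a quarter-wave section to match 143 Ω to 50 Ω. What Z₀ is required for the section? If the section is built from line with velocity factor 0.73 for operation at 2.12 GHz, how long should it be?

Z_qwt ≈ 84.6 Ω; length ≈ 2.58 cm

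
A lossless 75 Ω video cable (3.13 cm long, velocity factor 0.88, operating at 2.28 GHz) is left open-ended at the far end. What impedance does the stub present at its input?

λ = v/f = 0.88·c / 2.28 GHz = 0.116 m
βl = 2π·l/λ = 2π × 0.27 = 97.3°
tan(βl) = -7.79
For an open-ended stub, Z_in = −jZ_0·cot(βl) = −jZ_0/tan(βl)

Z_in ≈ +j9.63 Ω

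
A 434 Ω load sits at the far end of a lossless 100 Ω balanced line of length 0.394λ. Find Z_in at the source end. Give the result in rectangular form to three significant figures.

βl = 2π × 0.394 = 142°
tan(βl) = tan(142°) = -0.786
Z_in = Z_0·(Z_L + jZ_0·tanβl)/(Z_0 + jZ_L·tanβl)
     = 100·(434 − j78.6)/(100 − j341)

Z_in ≈ 55.6 + j111 Ω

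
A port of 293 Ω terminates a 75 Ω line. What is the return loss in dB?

RL ≈ 4.55 dB

Γ = (293 − 75)/(293 + 75) = 0.592
RL = −20·log₁₀|Γ| = −20·log₁₀(0.592)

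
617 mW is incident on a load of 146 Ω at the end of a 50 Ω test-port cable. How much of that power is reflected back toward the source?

P_reflected ≈ 148 mW

Γ = (146 − 50)/(146 + 50) = 0.49
|Γ|² = 0.24
P_refl = |Γ|²·P_inc = 148 mW, P_del = (1 − |Γ|²)·P_inc = 469 mW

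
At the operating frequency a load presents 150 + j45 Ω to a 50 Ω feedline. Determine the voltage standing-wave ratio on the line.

VSWR ≈ 3.3

Γ = (Z_L − Z_0)/(Z_L + Z_0) = (100 + j45)/(200 + j45)
|Γ| = 110/205 = 0.535
VSWR = (1 + |Γ|)/(1 − |Γ|) = 1.53/0.465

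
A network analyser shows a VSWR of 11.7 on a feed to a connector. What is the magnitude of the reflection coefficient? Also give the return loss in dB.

|Γ| = (S − 1)/(S + 1) = (11.7 − 1)/(11.7 + 1) = 10.7/12.7
RL = −20·log₁₀|Γ| = −20·log₁₀(0.843)

|Γ| ≈ 0.843; return loss ≈ 1.49 dB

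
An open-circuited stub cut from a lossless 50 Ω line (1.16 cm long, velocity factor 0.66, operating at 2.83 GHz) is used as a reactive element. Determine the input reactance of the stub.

X_in ≈ -29.2 Ω (capacitive)

λ = v/f = 0.66·c / 2.83 GHz = 0.07 m
βl = 2π·l/λ = 2π × 0.166 = 59.7°
tan(βl) = 1.71
For an open-circuited stub, Z_in = −jZ_0·cot(βl) = −jZ_0/tan(βl)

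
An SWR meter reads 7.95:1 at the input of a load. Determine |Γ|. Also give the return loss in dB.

|Γ| ≈ 0.777; return loss ≈ 2.2 dB

|Γ| = (S − 1)/(S + 1) = (7.95 − 1)/(7.95 + 1) = 6.95/8.95
RL = −20·log₁₀|Γ| = −20·log₁₀(0.777)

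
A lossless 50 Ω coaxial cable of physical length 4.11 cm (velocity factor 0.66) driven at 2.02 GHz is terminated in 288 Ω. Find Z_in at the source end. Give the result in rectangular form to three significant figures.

Z_in ≈ 33.5 + j79.5 Ω

λ = v/f = 0.66·c / 2.02 GHz = 0.098 m
βl = 2π·l/λ = 2π × 0.419 = 151°
tan(βl) = tan(151°) = -0.555
Z_in = Z_0·(Z_L + jZ_0·tanβl)/(Z_0 + jZ_L·tanβl)
     = 50·(288 − j27.8)/(50 − j160)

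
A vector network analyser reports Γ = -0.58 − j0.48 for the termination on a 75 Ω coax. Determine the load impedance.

Z_L = Z_0·(1 + Γ)/(1 − Γ) = 75·(0.42 − j0.48)/(1.58 + j0.48)

Z_L ≈ 11.9 − j26.4 Ω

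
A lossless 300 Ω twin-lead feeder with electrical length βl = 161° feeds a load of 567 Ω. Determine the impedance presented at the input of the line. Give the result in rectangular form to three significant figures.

tan(βl) = tan(161°) = -0.344
Z_in = Z_0·(Z_L + jZ_0·tanβl)/(Z_0 + jZ_L·tanβl)
     = 300·(567 − j103)/(300 − j195)

Z_in ≈ 446 + j187 Ω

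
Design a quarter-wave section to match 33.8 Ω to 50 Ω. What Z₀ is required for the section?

Z_qwt ≈ 41.1 Ω

Z_qwt = √(Z_0·R_L) = √(50 × 33.8) = √1690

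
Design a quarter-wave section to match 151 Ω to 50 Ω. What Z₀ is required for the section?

Z_qwt = √(Z_0·R_L) = √(50 × 151) = √7550

Z_qwt ≈ 86.9 Ω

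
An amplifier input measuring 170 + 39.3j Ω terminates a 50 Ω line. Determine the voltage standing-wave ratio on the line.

Γ = (Z_L − Z_0)/(Z_L + Z_0) = (120 + j39.3)/(220 + j39.3)
|Γ| = 126/223 = 0.565
VSWR = (1 + |Γ|)/(1 − |Γ|) = 1.57/0.435

VSWR ≈ 3.6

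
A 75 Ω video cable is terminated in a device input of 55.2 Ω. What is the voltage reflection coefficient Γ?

Γ = (Z_L − Z_0)/(Z_L + Z_0) = (55.2 − 75)/(55.2 + 75) = -19.8/130.2

Γ = -0.152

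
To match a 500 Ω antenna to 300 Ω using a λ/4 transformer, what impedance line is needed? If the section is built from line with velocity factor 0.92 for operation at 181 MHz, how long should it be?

Z_qwt = √(Z_0·R_L) = √(300 × 500) = √150000
λ = 0.92·c/f = 1.52 m, so l = λ/4 = 0.381 m

Z_qwt ≈ 387 Ω; length ≈ 38.1 cm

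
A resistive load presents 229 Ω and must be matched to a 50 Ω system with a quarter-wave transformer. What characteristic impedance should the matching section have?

Z_qwt = √(Z_0·R_L) = √(50 × 229) = √11450

Z_qwt ≈ 107 Ω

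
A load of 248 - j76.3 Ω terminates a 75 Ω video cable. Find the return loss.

Γ = (173 − j76.3)/(323 − j76.3), |Γ| = 0.57
RL = −20·log₁₀|Γ| = −20·log₁₀(0.57)

RL ≈ 4.89 dB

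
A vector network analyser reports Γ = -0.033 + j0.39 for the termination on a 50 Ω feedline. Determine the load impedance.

Z_L = Z_0·(1 + Γ)/(1 − Γ) = 50·(0.967 + j0.39)/(1.03 − j0.39)

Z_L ≈ 34.7 + j32 Ω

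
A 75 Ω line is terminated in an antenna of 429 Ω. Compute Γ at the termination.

Γ = 0.702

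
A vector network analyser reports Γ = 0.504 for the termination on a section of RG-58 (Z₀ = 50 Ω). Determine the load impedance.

Z_L ≈ 152 Ω

Z_L = Z_0·(1 + Γ)/(1 − Γ) = 50·(1.5)/(0.496)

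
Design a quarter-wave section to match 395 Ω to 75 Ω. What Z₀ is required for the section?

Z_qwt ≈ 172 Ω

Z_qwt = √(Z_0·R_L) = √(75 × 395) = √29620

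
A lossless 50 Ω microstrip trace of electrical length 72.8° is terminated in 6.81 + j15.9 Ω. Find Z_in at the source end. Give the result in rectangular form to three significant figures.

Z_in ≈ 401 − j40.3 Ω

tan(βl) = tan(72.8°) = 3.23
Z_in = Z_0·(Z_L + jZ_0·tanβl)/(Z_0 + jZ_L·tanβl)
     = 50·(6.81 + j177)/(-1.36 + j22)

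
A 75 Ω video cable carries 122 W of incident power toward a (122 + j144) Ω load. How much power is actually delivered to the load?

|Γ| = |(47 + j144)/(197 + j144)| = 0.621
|Γ|² = 0.385
P_refl = |Γ|²·P_inc = 47 W, P_del = (1 − |Γ|²)·P_inc = 75 W

P_delivered ≈ 75 W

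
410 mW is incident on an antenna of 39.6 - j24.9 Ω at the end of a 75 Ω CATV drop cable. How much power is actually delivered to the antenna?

P_delivered ≈ 354 mW

|Γ| = |(-35.4 − j24.9)/(114.6 − j24.9)| = 0.369
|Γ|² = 0.136
P_refl = |Γ|²·P_inc = 55.8 mW, P_del = (1 − |Γ|²)·P_inc = 354 mW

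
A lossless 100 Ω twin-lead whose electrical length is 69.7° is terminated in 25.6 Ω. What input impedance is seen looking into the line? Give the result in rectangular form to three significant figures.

Z_in ≈ 144 + j171 Ω

tan(βl) = tan(69.7°) = 2.7
Z_in = Z_0·(Z_L + jZ_0·tanβl)/(Z_0 + jZ_L·tanβl)
     = 100·(25.6 + j270)/(100 + j69.2)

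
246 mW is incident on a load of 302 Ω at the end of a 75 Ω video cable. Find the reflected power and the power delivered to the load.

P_reflected ≈ 89.2 mW; P_delivered ≈ 157 mW

Γ = (302 − 75)/(302 + 75) = 0.602
|Γ|² = 0.363
P_refl = |Γ|²·P_inc = 89.2 mW, P_del = (1 − |Γ|²)·P_inc = 157 mW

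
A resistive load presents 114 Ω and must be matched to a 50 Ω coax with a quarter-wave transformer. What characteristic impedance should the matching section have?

Z_qwt ≈ 75.5 Ω

Z_qwt = √(Z_0·R_L) = √(50 × 114) = √5700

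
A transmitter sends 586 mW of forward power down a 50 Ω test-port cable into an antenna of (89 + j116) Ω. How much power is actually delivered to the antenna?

P_delivered ≈ 318 mW

|Γ| = |(39 + j116)/(139 + j116)| = 0.676
|Γ|² = 0.457
P_refl = |Γ|²·P_inc = 268 mW, P_del = (1 − |Γ|²)·P_inc = 318 mW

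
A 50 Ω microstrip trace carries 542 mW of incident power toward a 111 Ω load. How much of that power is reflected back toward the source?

Γ = (111 − 50)/(111 + 50) = 0.379
|Γ|² = 0.144
P_refl = |Γ|²·P_inc = 77.8 mW, P_del = (1 − |Γ|²)·P_inc = 464 mW

P_reflected ≈ 77.8 mW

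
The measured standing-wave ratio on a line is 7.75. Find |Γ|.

|Γ| = (S − 1)/(S + 1) = (7.75 − 1)/(7.75 + 1) = 6.75/8.75

|Γ| ≈ 0.771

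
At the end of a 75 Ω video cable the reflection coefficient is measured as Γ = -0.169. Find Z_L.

Z_L ≈ 53.3 Ω

Z_L = Z_0·(1 + Γ)/(1 − Γ) = 75·(0.831)/(1.17)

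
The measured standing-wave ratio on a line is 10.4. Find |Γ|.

|Γ| ≈ 0.825

|Γ| = (S − 1)/(S + 1) = (10.4 − 1)/(10.4 + 1) = 9.4/11.4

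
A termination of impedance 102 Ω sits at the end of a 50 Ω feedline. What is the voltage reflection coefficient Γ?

Γ = 0.342

Γ = (Z_L − Z_0)/(Z_L + Z_0) = (102 − 50)/(102 + 50) = 52/152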